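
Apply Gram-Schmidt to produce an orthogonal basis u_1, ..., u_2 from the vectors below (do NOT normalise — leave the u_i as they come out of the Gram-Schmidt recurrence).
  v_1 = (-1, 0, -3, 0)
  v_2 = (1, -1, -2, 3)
Orthogonal basis:
  u_1 = (-1, 0, -3, 0)
  u_2 = (3/2, -1, -1/2, 3)

Apply the Gram-Schmidt recurrence
  u_1 = v_1
  u_i = v_i − Σ_{j<i} ((v_i · u_j) / (u_j · u_j)) · u_j.

Step by step this gives:
  u_1 = (-1, 0, -3, 0)
  u_2 = (3/2, -1, -1/2, 3)

Orthogonality check:
  u_2 · u_1 = 0 (should be 0)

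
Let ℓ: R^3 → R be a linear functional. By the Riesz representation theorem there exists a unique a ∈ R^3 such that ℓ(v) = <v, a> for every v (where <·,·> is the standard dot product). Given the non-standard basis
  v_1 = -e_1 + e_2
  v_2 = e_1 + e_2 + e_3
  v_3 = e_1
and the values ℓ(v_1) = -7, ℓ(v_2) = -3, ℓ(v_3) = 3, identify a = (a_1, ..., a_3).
a = (3, -4, -2)

Write a = (a_1, ..., a_3) in the standard basis. For each basis vector v_i, ℓ(v_i) = <v_i, a> is a linear equation in the a_j's. Collect the n equations into a matrix system V a = ℓ, where row i of V is v_i (expressed in the standard basis). Since V is invertible (lower-triangular with 1s on the diagonal, up to permutation), solve by back-substitution:
  V =
[[-1, 1, 0],
 [1, 1, 1],
 [1, 0, 0]]
  V a = (-7, -3, 3)
Solving gives a = (3, -4, -2).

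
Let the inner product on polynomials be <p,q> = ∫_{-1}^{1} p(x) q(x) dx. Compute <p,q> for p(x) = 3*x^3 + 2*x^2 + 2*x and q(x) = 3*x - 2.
<p,q> = 74/15

Expand the product: p(x)·q(x) = 9*x^4 + 2*x^2 - 4*x.
∫_{-1}^{1} of each monomial x^k gives [2/(k+1) if k even, 0 if k odd]. Integrating term-by-term (or equivalently evaluating the antiderivative F(x) = 9*x^5/5 + 2*x^3/3 - 2*x^2 at the endpoints):
  F(1) − F(−1) = 7/15 − (-67/15) = 74/15.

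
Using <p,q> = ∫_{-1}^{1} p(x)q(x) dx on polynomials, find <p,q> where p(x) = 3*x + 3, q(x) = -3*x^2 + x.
<p,q> = -4

Expand the product: p(x)·q(x) = -9*x^3 - 6*x^2 + 3*x.
∫_{-1}^{1} of each monomial x^k gives [2/(k+1) if k even, 0 if k odd]. Integrating term-by-term (or equivalently evaluating the antiderivative F(x) = -9*x^4/4 - 2*x^3 + 3*x^2/2 at the endpoints):
  F(1) − F(−1) = -11/4 − (5/4) = -4.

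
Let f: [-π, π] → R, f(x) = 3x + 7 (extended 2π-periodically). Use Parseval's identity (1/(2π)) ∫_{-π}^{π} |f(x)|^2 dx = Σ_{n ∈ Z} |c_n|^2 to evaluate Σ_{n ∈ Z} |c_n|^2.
Σ |c_n|^2 = 3π^2 + 49

Expand and integrate term by term over [-π, π]:
  ∫ (3x)^2 dx = 9·(2π^3/3); ∫ 2·3·(7)·x dx = 0 (odd integrand); ∫ 7^2 dx = 49·2π.
So (1/(2π)) ∫_{-π}^{π} (3x + 7)^2 dx = 9π^2/3 + 49 = 3π^2 + 49.
Parseval ⇒ Σ |c_n|^2 = 3π^2 + 49.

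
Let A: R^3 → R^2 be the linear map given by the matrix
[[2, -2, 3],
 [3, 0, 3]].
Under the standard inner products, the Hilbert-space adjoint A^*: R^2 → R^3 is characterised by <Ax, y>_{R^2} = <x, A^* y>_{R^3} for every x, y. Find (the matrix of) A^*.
A^* = A^T =
[[2, 3],
 [-2, 0],
 [3, 3]]

For real matrices with standard dot products, the defining identity <Ax, y> = <x, A^* y> gives (Ax)^T y = x^T (A^*) y, i.e. x^T A^T y = x^T (A^*) y. Since this holds for all x, y, we must have A^* = A^T. Therefore
A^* =
[[2, 3],
 [-2, 0],
 [3, 3]].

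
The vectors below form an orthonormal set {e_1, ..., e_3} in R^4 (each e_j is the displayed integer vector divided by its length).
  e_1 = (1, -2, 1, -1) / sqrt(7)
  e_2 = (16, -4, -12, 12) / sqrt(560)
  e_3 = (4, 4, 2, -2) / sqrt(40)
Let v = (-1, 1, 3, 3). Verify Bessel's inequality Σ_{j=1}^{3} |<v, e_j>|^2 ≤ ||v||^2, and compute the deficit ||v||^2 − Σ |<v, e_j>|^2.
Σ |<v, e_j>|^2 = 2; ||v||^2 = 20; deficit = 18

Write each e_j = u_j / sqrt(<u_j, u_j>) where u_j is the displayed integer vector. Then <v, e_j> = <v, u_j> / sqrt(<u_j, u_j>), so |<v, e_j>|^2 = <v, u_j>^2 / <u_j, u_j>.
Coefficients: <v, e_1> = -3/sqrt(7), <v, e_2> = -20/sqrt(560), <v, e_3> = 0/sqrt(40).
Square and sum: Σ |<v, e_j>|^2 = 2.
Compute ||v||^2 = v·v = 20.
Deficit = 20 − 2 = 18 ≥ 0, confirming Bessel's inequality. (The deficit equals ||v − Σ <v,e_j> e_j||^2, the squared distance from v to span{e_j}.)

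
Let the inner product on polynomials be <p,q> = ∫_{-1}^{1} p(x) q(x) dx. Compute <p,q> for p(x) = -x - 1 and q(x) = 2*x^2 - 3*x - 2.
<p,q> = 14/3

Expand the product: p(x)·q(x) = -2*x^3 + x^2 + 5*x + 2.
∫_{-1}^{1} of each monomial x^k gives [2/(k+1) if k even, 0 if k odd]. Integrating term-by-term (or equivalently evaluating the antiderivative F(x) = -x^4/2 + x^3/3 + 5*x^2/2 + 2*x at the endpoints):
  F(1) − F(−1) = 13/3 − (-1/3) = 14/3.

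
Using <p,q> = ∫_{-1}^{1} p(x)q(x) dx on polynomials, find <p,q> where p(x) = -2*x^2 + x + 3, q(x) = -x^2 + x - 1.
<p,q> = -26/5

Expand the product: p(x)·q(x) = 2*x^4 - 3*x^3 + 2*x - 3.
∫_{-1}^{1} of each monomial x^k gives [2/(k+1) if k even, 0 if k odd]. Integrating term-by-term (or equivalently evaluating the antiderivative F(x) = 2*x^5/5 - 3*x^4/4 + x^2 - 3*x at the endpoints):
  F(1) − F(−1) = -47/20 − (57/20) = -26/5.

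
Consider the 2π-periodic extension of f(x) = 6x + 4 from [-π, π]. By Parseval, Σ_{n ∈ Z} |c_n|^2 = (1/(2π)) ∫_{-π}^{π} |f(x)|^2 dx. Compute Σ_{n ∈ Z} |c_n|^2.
Σ |c_n|^2 = 12π^2 + 16

Expand and integrate term by term over [-π, π]:
  ∫ (6x)^2 dx = 36·(2π^3/3); ∫ 2·6·(4)·x dx = 0 (odd integrand); ∫ 4^2 dx = 16·2π.
So (1/(2π)) ∫_{-π}^{π} (6x + 4)^2 dx = 36π^2/3 + 16 = 12π^2 + 16.
Parseval ⇒ Σ |c_n|^2 = 12π^2 + 16.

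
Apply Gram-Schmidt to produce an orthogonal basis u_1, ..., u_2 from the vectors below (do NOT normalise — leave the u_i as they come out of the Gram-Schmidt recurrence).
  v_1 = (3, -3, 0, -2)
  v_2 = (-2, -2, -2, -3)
Orthogonal basis:
  u_1 = (3, -3, 0, -2)
  u_2 = (-31/11, -13/11, -2, -27/11)

Apply the Gram-Schmidt recurrence
  u_1 = v_1
  u_i = v_i − Σ_{j<i} ((v_i · u_j) / (u_j · u_j)) · u_j.

Step by step this gives:
  u_1 = (3, -3, 0, -2)
  u_2 = (-31/11, -13/11, -2, -27/11)

Orthogonality check:
  u_2 · u_1 = 0 (should be 0)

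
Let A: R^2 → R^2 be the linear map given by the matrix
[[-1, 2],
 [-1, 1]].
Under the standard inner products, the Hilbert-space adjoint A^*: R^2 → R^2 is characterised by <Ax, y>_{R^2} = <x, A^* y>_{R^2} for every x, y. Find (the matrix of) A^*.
A^* = A^T =
[[-1, -1],
 [2, 1]]

For real matrices with standard dot products, the defining identity <Ax, y> = <x, A^* y> gives (Ax)^T y = x^T (A^*) y, i.e. x^T A^T y = x^T (A^*) y. Since this holds for all x, y, we must have A^* = A^T. Therefore
A^* =
[[-1, -1],
 [2, 1]].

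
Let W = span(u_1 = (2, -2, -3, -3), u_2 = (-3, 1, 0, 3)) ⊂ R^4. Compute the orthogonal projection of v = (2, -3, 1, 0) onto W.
proj_W(v) = (61/41, -15/41, 12/41, -57/41)

Set up U = [u_1 | ... | u_2] ∈ R^(4×2). The projector onto W = col(U) is P = U (U^T U)^(-1) U^T.
Compute U^T U =
  [26, -17]
  [-17, 19],
and U^T v = (7, -9).
Solve U^T U · c = U^T v for the coefficients: c = (-4/41, -23/41). The projection is proj_W(v) = U c.
Check: (v - proj_W(v)) · u_1 = 0  (should be 0).
Check: (v - proj_W(v)) · u_2 = 0  (should be 0).
Result: proj_W(v) = (61/41, -15/41, 12/41, -57/41).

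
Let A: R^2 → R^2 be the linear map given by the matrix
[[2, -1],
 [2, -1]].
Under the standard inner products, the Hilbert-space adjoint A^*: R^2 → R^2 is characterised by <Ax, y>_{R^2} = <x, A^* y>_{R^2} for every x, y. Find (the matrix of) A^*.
A^* = A^T =
[[2, 2],
 [-1, -1]]

For real matrices with standard dot products, the defining identity <Ax, y> = <x, A^* y> gives (Ax)^T y = x^T (A^*) y, i.e. x^T A^T y = x^T (A^*) y. Since this holds for all x, y, we must have A^* = A^T. Therefore
A^* =
[[2, 2],
 [-1, -1]].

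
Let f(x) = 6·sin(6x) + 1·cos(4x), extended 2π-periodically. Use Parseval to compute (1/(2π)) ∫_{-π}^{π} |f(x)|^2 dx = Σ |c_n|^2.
Σ |c_n|^2 = 37/2

Expand |f|^2 and use orthogonality of {sin(nx), cos(mx)} on [-π, π]:
  ∫_{-π}^{π} sin(nx)^2 dx = π, ∫ cos(mx)^2 dx = π, and cross terms integrate to 0.
So ∫_{-π}^{π} f(x)^2 dx = 6^2 · π + 1^2 · π = (36 + 1)π.
Divide by 2π: (36 + 1)/2 = 37/2.
By Parseval, this equals Σ |c_n|^2.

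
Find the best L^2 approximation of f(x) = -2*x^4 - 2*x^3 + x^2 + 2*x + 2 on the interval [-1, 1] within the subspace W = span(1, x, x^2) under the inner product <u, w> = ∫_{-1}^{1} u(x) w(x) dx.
g(x) = -5*x^2/7 + 4*x/5 + 76/35

The best approximation g ∈ W is the orthogonal projection of f onto W. Writing g = a_0 + a_1 x + a_2 x^2, the coefficients solve the normal equations G · a = b where
  G_{ij} = <φ_i, φ_j> and b_i = <f, φ_i>, with φ_0 = 1, φ_1 = x, φ_2 = x^2.
G =
  [2, 0, 2/3]
  [0, 2/3, 0]
  [2/3, 0, 2/5],
b = (58/15, 8/15, 122/105).
Solving gives a_0 = 76/35, a_1 = 4/5, a_2 = -5/7, so
  g(x) = -5*x^2/7 + 4*x/5 + 76/35.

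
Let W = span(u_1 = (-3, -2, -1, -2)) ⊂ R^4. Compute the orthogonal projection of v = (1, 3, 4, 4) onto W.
proj_W(v) = (7/2, 7/3, 7/6, 7/3)

Set up U = [u_1 | ... | u_1] ∈ R^(4×1). The projector onto W = col(U) is P = U (U^T U)^(-1) U^T.
Compute U^T U =
  [18],
and U^T v = (-21).
Solve U^T U · c = U^T v for the coefficients: c = (-7/6). The projection is proj_W(v) = U c.
Check: (v - proj_W(v)) · u_1 = 0  (should be 0).
Result: proj_W(v) = (7/2, 7/3, 7/6, 7/3).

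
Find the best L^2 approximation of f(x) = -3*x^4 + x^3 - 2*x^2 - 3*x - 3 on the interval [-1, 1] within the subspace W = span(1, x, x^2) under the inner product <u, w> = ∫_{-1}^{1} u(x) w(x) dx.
g(x) = -32*x^2/7 - 12*x/5 - 96/35

The best approximation g ∈ W is the orthogonal projection of f onto W. Writing g = a_0 + a_1 x + a_2 x^2, the coefficients solve the normal equations G · a = b where
  G_{ij} = <φ_i, φ_j> and b_i = <f, φ_i>, with φ_0 = 1, φ_1 = x, φ_2 = x^2.
G =
  [2, 0, 2/3]
  [0, 2/3, 0]
  [2/3, 0, 2/5],
b = (-128/15, -8/5, -128/35).
Solving gives a_0 = -96/35, a_1 = -12/5, a_2 = -32/7, so
  g(x) = -32*x^2/7 - 12*x/5 - 96/35.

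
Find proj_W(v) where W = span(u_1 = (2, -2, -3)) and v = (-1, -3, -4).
proj_W(v) = (32/17, -32/17, -48/17)

Set up U = [u_1 | ... | u_1] ∈ R^(3×1). The projector onto W = col(U) is P = U (U^T U)^(-1) U^T.
Compute U^T U =
  [17],
and U^T v = (16).
Solve U^T U · c = U^T v for the coefficients: c = (16/17). The projection is proj_W(v) = U c.
Check: (v - proj_W(v)) · u_1 = 0  (should be 0).
Result: proj_W(v) = (32/17, -32/17, -48/17).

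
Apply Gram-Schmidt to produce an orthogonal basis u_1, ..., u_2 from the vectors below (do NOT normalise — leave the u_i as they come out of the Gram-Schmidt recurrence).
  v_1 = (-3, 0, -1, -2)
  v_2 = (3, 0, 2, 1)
Orthogonal basis:
  u_1 = (-3, 0, -1, -2)
  u_2 = (3/14, 0, 15/14, -6/7)

Apply the Gram-Schmidt recurrence
  u_1 = v_1
  u_i = v_i − Σ_{j<i} ((v_i · u_j) / (u_j · u_j)) · u_j.

Step by step this gives:
  u_1 = (-3, 0, -1, -2)
  u_2 = (3/14, 0, 15/14, -6/7)

Orthogonality check:
  u_2 · u_1 = 0 (should be 0)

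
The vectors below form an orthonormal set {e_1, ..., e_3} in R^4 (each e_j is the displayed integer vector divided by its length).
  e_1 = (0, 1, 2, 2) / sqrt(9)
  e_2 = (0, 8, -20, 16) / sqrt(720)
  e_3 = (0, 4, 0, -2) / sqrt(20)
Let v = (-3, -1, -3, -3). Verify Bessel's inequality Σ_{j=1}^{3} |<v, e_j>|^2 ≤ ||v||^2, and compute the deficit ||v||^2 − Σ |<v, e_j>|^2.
Σ |<v, e_j>|^2 = 19; ||v||^2 = 28; deficit = 9

Write each e_j = u_j / sqrt(<u_j, u_j>) where u_j is the displayed integer vector. Then <v, e_j> = <v, u_j> / sqrt(<u_j, u_j>), so |<v, e_j>|^2 = <v, u_j>^2 / <u_j, u_j>.
Coefficients: <v, e_1> = -13/sqrt(9), <v, e_2> = 4/sqrt(720), <v, e_3> = 2/sqrt(20).
Square and sum: Σ |<v, e_j>|^2 = 19.
Compute ||v||^2 = v·v = 28.
Deficit = 28 − 19 = 9 ≥ 0, confirming Bessel's inequality. (The deficit equals ||v − Σ <v,e_j> e_j||^2, the squared distance from v to span{e_j}.)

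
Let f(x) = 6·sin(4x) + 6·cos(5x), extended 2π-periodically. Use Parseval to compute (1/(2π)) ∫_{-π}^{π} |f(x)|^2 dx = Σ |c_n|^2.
Σ |c_n|^2 = 36

Expand |f|^2 and use orthogonality of {sin(nx), cos(mx)} on [-π, π]:
  ∫_{-π}^{π} sin(nx)^2 dx = π, ∫ cos(mx)^2 dx = π, and cross terms integrate to 0.
So ∫_{-π}^{π} f(x)^2 dx = 6^2 · π + 6^2 · π = (36 + 36)π.
Divide by 2π: (36 + 36)/2 = 36.
By Parseval, this equals Σ |c_n|^2.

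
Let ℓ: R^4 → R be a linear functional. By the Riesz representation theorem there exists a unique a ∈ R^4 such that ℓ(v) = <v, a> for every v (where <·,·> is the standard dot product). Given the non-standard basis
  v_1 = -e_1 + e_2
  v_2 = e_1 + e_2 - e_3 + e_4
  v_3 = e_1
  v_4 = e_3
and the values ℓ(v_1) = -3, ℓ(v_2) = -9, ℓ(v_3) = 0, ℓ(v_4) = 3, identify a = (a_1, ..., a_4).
a = (0, -3, 3, -3)

Write a = (a_1, ..., a_4) in the standard basis. For each basis vector v_i, ℓ(v_i) = <v_i, a> is a linear equation in the a_j's. Collect the n equations into a matrix system V a = ℓ, where row i of V is v_i (expressed in the standard basis). Since V is invertible (lower-triangular with 1s on the diagonal, up to permutation), solve by back-substitution:
  V =
[[-1, 1, 0, 0],
 [1, 1, -1, 1],
 [1, 0, 0, 0],
 [0, 0, 1, 0]]
  V a = (-3, -9, 0, 3)
Solving gives a = (0, -3, 3, -3).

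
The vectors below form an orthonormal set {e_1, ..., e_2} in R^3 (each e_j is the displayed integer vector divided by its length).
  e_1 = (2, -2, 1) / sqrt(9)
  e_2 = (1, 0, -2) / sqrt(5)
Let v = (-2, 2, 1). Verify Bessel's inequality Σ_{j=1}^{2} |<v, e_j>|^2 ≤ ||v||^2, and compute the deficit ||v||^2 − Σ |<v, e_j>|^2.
Σ |<v, e_j>|^2 = 389/45; ||v||^2 = 9; deficit = 16/45

Write each e_j = u_j / sqrt(<u_j, u_j>) where u_j is the displayed integer vector. Then <v, e_j> = <v, u_j> / sqrt(<u_j, u_j>), so |<v, e_j>|^2 = <v, u_j>^2 / <u_j, u_j>.
Coefficients: <v, e_1> = -7/sqrt(9), <v, e_2> = -4/sqrt(5).
Square and sum: Σ |<v, e_j>|^2 = 389/45.
Compute ||v||^2 = v·v = 9.
Deficit = 9 − 389/45 = 16/45 ≥ 0, confirming Bessel's inequality. (The deficit equals ||v − Σ <v,e_j> e_j||^2, the squared distance from v to span{e_j}.)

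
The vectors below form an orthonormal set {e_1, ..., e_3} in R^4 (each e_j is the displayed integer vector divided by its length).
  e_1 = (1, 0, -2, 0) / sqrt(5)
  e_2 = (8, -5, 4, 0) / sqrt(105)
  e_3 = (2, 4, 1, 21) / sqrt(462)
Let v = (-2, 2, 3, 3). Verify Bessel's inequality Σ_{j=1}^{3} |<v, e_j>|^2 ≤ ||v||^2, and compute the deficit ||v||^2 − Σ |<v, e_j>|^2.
Σ |<v, e_j>|^2 = 278/11; ||v||^2 = 26; deficit = 8/11

Write each e_j = u_j / sqrt(<u_j, u_j>) where u_j is the displayed integer vector. Then <v, e_j> = <v, u_j> / sqrt(<u_j, u_j>), so |<v, e_j>|^2 = <v, u_j>^2 / <u_j, u_j>.
Coefficients: <v, e_1> = -8/sqrt(5), <v, e_2> = -14/sqrt(105), <v, e_3> = 70/sqrt(462).
Square and sum: Σ |<v, e_j>|^2 = 278/11.
Compute ||v||^2 = v·v = 26.
Deficit = 26 − 278/11 = 8/11 ≥ 0, confirming Bessel's inequality. (The deficit equals ||v − Σ <v,e_j> e_j||^2, the squared distance from v to span{e_j}.)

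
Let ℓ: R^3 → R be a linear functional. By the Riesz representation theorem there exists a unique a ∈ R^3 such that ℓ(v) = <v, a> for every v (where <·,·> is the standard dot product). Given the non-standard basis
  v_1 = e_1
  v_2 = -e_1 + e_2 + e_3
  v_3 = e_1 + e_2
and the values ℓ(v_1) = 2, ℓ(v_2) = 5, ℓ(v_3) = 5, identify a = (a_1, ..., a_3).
a = (2, 3, 4)

Write a = (a_1, ..., a_3) in the standard basis. For each basis vector v_i, ℓ(v_i) = <v_i, a> is a linear equation in the a_j's. Collect the n equations into a matrix system V a = ℓ, where row i of V is v_i (expressed in the standard basis). Since V is invertible (lower-triangular with 1s on the diagonal, up to permutation), solve by back-substitution:
  V =
[[1, 0, 0],
 [-1, 1, 1],
 [1, 1, 0]]
  V a = (2, 5, 5)
Solving gives a = (2, 3, 4).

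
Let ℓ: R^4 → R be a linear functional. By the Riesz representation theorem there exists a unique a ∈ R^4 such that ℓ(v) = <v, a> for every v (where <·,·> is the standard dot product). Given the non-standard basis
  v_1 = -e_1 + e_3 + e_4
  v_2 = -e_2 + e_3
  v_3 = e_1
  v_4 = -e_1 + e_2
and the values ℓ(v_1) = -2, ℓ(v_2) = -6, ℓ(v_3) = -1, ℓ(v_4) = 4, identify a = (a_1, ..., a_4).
a = (-1, 3, -3, 0)

Write a = (a_1, ..., a_4) in the standard basis. For each basis vector v_i, ℓ(v_i) = <v_i, a> is a linear equation in the a_j's. Collect the n equations into a matrix system V a = ℓ, where row i of V is v_i (expressed in the standard basis). Since V is invertible (lower-triangular with 1s on the diagonal, up to permutation), solve by back-substitution:
  V =
[[-1, 0, 1, 1],
 [0, -1, 1, 0],
 [1, 0, 0, 0],
 [-1, 1, 0, 0]]
  V a = (-2, -6, -1, 4)
Solving gives a = (-1, 3, -3, 0).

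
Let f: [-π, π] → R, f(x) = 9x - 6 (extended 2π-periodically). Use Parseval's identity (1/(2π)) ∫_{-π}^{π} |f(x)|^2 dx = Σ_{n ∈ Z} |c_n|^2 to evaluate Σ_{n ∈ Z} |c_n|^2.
Σ |c_n|^2 = 27π^2 + 36

Expand and integrate term by term over [-π, π]:
  ∫ (9x)^2 dx = 81·(2π^3/3); ∫ 2·9·(-6)·x dx = 0 (odd integrand); ∫ (-6)^2 dx = 36·2π.
So (1/(2π)) ∫_{-π}^{π} (9x - 6)^2 dx = 81π^2/3 + 36 = 27π^2 + 36.
Parseval ⇒ Σ |c_n|^2 = 27π^2 + 36.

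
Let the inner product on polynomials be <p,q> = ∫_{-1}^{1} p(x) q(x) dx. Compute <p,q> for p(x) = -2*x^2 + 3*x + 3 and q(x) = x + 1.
<p,q> = 20/3

Expand the product: p(x)·q(x) = -2*x^3 + x^2 + 6*x + 3.
∫_{-1}^{1} of each monomial x^k gives [2/(k+1) if k even, 0 if k odd]. Integrating term-by-term (or equivalently evaluating the antiderivative F(x) = -x^4/2 + x^3/3 + 3*x^2 + 3*x at the endpoints):
  F(1) − F(−1) = 35/6 − (-5/6) = 20/3.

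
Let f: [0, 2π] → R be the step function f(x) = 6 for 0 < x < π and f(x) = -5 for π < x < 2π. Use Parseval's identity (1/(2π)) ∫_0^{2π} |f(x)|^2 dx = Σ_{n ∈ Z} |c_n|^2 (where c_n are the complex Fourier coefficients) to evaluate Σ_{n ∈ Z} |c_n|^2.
Σ |c_n|^2 = 61/2

Parseval equates the L^2 energy of f (normalised by 1/(2π)) with the ℓ^2 sum of its Fourier coefficients: (1/(2π)) ∫_0^{2π} |f|^2 = Σ |c_n|^2.
Compute the left side: (1/(2π)) [∫_0^π 6^2 dx + ∫_π^{2π} (-5)^2 dx] = (1/(2π)) · (36π + 25π) = (36 + 25)/2 = 61/2.
So Σ_{n ∈ Z} |c_n|^2 = 61/2.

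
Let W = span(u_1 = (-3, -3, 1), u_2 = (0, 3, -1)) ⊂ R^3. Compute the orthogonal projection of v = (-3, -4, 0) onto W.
proj_W(v) = (-3, -18/5, 6/5)

Set up U = [u_1 | ... | u_2] ∈ R^(3×2). The projector onto W = col(U) is P = U (U^T U)^(-1) U^T.
Compute U^T U =
  [19, -10]
  [-10, 10],
and U^T v = (21, -12).
Solve U^T U · c = U^T v for the coefficients: c = (1, -1/5). The projection is proj_W(v) = U c.
Check: (v - proj_W(v)) · u_1 = 0  (should be 0).
Check: (v - proj_W(v)) · u_2 = 0  (should be 0).
Result: proj_W(v) = (-3, -18/5, 6/5).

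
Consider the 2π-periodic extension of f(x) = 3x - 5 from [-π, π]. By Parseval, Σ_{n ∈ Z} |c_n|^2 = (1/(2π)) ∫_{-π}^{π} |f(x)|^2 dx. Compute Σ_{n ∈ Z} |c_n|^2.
Σ |c_n|^2 = 3π^2 + 25

Expand and integrate term by term over [-π, π]:
  ∫ (3x)^2 dx = 9·(2π^3/3); ∫ 2·3·(-5)·x dx = 0 (odd integrand); ∫ (-5)^2 dx = 25·2π.
So (1/(2π)) ∫_{-π}^{π} (3x - 5)^2 dx = 9π^2/3 + 25 = 3π^2 + 25.
Parseval ⇒ Σ |c_n|^2 = 3π^2 + 25.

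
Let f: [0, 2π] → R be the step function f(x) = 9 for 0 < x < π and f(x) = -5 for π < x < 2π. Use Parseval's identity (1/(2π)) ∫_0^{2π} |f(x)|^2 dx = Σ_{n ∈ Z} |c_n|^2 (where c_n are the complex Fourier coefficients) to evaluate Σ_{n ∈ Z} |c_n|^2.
Σ |c_n|^2 = 53

Parseval equates the L^2 energy of f (normalised by 1/(2π)) with the ℓ^2 sum of its Fourier coefficients: (1/(2π)) ∫_0^{2π} |f|^2 = Σ |c_n|^2.
Compute the left side: (1/(2π)) [∫_0^π 9^2 dx + ∫_π^{2π} (-5)^2 dx] = (1/(2π)) · (81π + 25π) = (81 + 25)/2 = 53.
So Σ_{n ∈ Z} |c_n|^2 = 53.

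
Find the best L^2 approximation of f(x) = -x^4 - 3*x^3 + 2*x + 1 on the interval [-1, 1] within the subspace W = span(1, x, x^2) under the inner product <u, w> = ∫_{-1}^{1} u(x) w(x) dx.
g(x) = -6*x^2/7 + x/5 + 38/35

The best approximation g ∈ W is the orthogonal projection of f onto W. Writing g = a_0 + a_1 x + a_2 x^2, the coefficients solve the normal equations G · a = b where
  G_{ij} = <φ_i, φ_j> and b_i = <f, φ_i>, with φ_0 = 1, φ_1 = x, φ_2 = x^2.
G =
  [2, 0, 2/3]
  [0, 2/3, 0]
  [2/3, 0, 2/5],
b = (8/5, 2/15, 8/21).
Solving gives a_0 = 38/35, a_1 = 1/5, a_2 = -6/7, so
  g(x) = -6*x^2/7 + x/5 + 38/35.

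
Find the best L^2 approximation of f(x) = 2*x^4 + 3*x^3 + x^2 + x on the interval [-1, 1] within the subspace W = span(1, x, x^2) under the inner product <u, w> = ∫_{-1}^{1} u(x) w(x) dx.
g(x) = 19*x^2/7 + 14*x/5 - 6/35

The best approximation g ∈ W is the orthogonal projection of f onto W. Writing g = a_0 + a_1 x + a_2 x^2, the coefficients solve the normal equations G · a = b where
  G_{ij} = <φ_i, φ_j> and b_i = <f, φ_i>, with φ_0 = 1, φ_1 = x, φ_2 = x^2.
G =
  [2, 0, 2/3]
  [0, 2/3, 0]
  [2/3, 0, 2/5],
b = (22/15, 28/15, 34/35).
Solving gives a_0 = -6/35, a_1 = 14/5, a_2 = 19/7, so
  g(x) = 19*x^2/7 + 14*x/5 - 6/35.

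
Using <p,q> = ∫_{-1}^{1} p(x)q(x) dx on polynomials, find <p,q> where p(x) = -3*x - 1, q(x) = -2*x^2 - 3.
<p,q> = 22/3

Expand the product: p(x)·q(x) = 6*x^3 + 2*x^2 + 9*x + 3.
∫_{-1}^{1} of each monomial x^k gives [2/(k+1) if k even, 0 if k odd]. Integrating term-by-term (or equivalently evaluating the antiderivative F(x) = 3*x^4/2 + 2*x^3/3 + 9*x^2/2 + 3*x at the endpoints):
  F(1) − F(−1) = 29/3 − (7/3) = 22/3.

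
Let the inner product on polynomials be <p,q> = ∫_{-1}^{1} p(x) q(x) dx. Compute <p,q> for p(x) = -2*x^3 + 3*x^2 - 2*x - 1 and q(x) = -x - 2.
<p,q> = 32/15

Expand the product: p(x)·q(x) = 2*x^4 + x^3 - 4*x^2 + 5*x + 2.
∫_{-1}^{1} of each monomial x^k gives [2/(k+1) if k even, 0 if k odd]. Integrating term-by-term (or equivalently evaluating the antiderivative F(x) = 2*x^5/5 + x^4/4 - 4*x^3/3 + 5*x^2/2 + 2*x at the endpoints):
  F(1) − F(−1) = 229/60 − (101/60) = 32/15.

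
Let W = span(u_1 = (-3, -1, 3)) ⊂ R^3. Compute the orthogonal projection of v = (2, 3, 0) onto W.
proj_W(v) = (27/19, 9/19, -27/19)

Set up U = [u_1 | ... | u_1] ∈ R^(3×1). The projector onto W = col(U) is P = U (U^T U)^(-1) U^T.
Compute U^T U =
  [19],
and U^T v = (-9).
Solve U^T U · c = U^T v for the coefficients: c = (-9/19). The projection is proj_W(v) = U c.
Check: (v - proj_W(v)) · u_1 = 0  (should be 0).
Result: proj_W(v) = (27/19, 9/19, -27/19).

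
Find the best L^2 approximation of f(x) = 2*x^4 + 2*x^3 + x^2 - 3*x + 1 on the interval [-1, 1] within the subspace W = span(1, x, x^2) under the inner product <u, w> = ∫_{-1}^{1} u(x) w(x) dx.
g(x) = 19*x^2/7 - 9*x/5 + 29/35

The best approximation g ∈ W is the orthogonal projection of f onto W. Writing g = a_0 + a_1 x + a_2 x^2, the coefficients solve the normal equations G · a = b where
  G_{ij} = <φ_i, φ_j> and b_i = <f, φ_i>, with φ_0 = 1, φ_1 = x, φ_2 = x^2.
G =
  [2, 0, 2/3]
  [0, 2/3, 0]
  [2/3, 0, 2/5],
b = (52/15, -6/5, 172/105).
Solving gives a_0 = 29/35, a_1 = -9/5, a_2 = 19/7, so
  g(x) = 19*x^2/7 - 9*x/5 + 29/35.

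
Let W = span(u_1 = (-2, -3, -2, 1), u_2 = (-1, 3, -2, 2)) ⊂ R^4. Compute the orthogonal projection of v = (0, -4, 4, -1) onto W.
proj_W(v) = (329/323, -75/19, 38/17, -754/323)

Set up U = [u_1 | ... | u_2] ∈ R^(4×2). The projector onto W = col(U) is P = U (U^T U)^(-1) U^T.
Compute U^T U =
  [18, -1]
  [-1, 18],
and U^T v = (3, -22).
Solve U^T U · c = U^T v for the coefficients: c = (32/323, -393/323). The projection is proj_W(v) = U c.
Check: (v - proj_W(v)) · u_1 = 0  (should be 0).
Check: (v - proj_W(v)) · u_2 = 0  (should be 0).
Result: proj_W(v) = (329/323, -75/19, 38/17, -754/323).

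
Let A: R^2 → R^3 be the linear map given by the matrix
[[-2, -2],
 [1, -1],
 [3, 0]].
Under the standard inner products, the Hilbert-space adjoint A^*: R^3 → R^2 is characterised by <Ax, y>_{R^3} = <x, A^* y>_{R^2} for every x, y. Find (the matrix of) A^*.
A^* = A^T =
[[-2, 1, 3],
 [-2, -1, 0]]

For real matrices with standard dot products, the defining identity <Ax, y> = <x, A^* y> gives (Ax)^T y = x^T (A^*) y, i.e. x^T A^T y = x^T (A^*) y. Since this holds for all x, y, we must have A^* = A^T. Therefore
A^* =
[[-2, 1, 3],
 [-2, -1, 0]].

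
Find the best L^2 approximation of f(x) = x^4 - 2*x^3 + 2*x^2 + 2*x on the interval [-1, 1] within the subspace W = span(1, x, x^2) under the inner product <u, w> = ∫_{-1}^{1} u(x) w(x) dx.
g(x) = 20*x^2/7 + 4*x/5 - 3/35

The best approximation g ∈ W is the orthogonal projection of f onto W. Writing g = a_0 + a_1 x + a_2 x^2, the coefficients solve the normal equations G · a = b where
  G_{ij} = <φ_i, φ_j> and b_i = <f, φ_i>, with φ_0 = 1, φ_1 = x, φ_2 = x^2.
G =
  [2, 0, 2/3]
  [0, 2/3, 0]
  [2/3, 0, 2/5],
b = (26/15, 8/15, 38/35).
Solving gives a_0 = -3/35, a_1 = 4/5, a_2 = 20/7, so
  g(x) = 20*x^2/7 + 4*x/5 - 3/35.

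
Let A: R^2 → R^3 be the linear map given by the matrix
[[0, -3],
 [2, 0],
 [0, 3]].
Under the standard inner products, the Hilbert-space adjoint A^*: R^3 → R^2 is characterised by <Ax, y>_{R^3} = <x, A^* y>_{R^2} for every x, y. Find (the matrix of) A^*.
A^* = A^T =
[[0, 2, 0],
 [-3, 0, 3]]

For real matrices with standard dot products, the defining identity <Ax, y> = <x, A^* y> gives (Ax)^T y = x^T (A^*) y, i.e. x^T A^T y = x^T (A^*) y. Since this holds for all x, y, we must have A^* = A^T. Therefore
A^* =
[[0, 2, 0],
 [-3, 0, 3]].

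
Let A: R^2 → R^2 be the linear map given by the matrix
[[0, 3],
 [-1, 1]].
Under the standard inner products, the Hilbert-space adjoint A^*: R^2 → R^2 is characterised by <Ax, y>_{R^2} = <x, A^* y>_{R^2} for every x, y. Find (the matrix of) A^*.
A^* = A^T =
[[0, -1],
 [3, 1]]

For real matrices with standard dot products, the defining identity <Ax, y> = <x, A^* y> gives (Ax)^T y = x^T (A^*) y, i.e. x^T A^T y = x^T (A^*) y. Since this holds for all x, y, we must have A^* = A^T. Therefore
A^* =
[[0, -1],
 [3, 1]].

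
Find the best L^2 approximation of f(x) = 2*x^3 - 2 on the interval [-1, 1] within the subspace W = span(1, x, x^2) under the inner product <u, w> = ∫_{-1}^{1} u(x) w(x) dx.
g(x) = 6*x/5 - 2

The best approximation g ∈ W is the orthogonal projection of f onto W. Writing g = a_0 + a_1 x + a_2 x^2, the coefficients solve the normal equations G · a = b where
  G_{ij} = <φ_i, φ_j> and b_i = <f, φ_i>, with φ_0 = 1, φ_1 = x, φ_2 = x^2.
G =
  [2, 0, 2/3]
  [0, 2/3, 0]
  [2/3, 0, 2/5],
b = (-4, 4/5, -4/3).
Solving gives a_0 = -2, a_1 = 6/5, a_2 = 0, so
  g(x) = 6*x/5 - 2.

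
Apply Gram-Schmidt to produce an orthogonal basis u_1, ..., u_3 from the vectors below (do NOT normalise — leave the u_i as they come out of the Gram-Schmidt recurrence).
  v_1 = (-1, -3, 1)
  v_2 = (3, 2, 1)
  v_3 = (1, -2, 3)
Orthogonal basis:
  u_1 = (-1, -3, 1)
  u_2 = (25/11, -2/11, 19/11)
  u_3 = (-4/9, 16/45, 28/45)

Apply the Gram-Schmidt recurrence
  u_1 = v_1
  u_i = v_i − Σ_{j<i} ((v_i · u_j) / (u_j · u_j)) · u_j.

Step by step this gives:
  u_1 = (-1, -3, 1)
  u_2 = (25/11, -2/11, 19/11)
  u_3 = (-4/9, 16/45, 28/45)

Orthogonality check:
  u_2 · u_1 = 0 (should be 0)
  u_3 · u_1 = 0 (should be 0)
  u_3 · u_2 = 0 (should be 0)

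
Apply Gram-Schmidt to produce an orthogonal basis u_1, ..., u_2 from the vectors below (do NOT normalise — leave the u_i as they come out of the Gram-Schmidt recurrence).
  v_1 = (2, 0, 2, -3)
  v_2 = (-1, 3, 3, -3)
Orthogonal basis:
  u_1 = (2, 0, 2, -3)
  u_2 = (-43/17, 3, 25/17, -12/17)

Apply the Gram-Schmidt recurrence
  u_1 = v_1
  u_i = v_i − Σ_{j<i} ((v_i · u_j) / (u_j · u_j)) · u_j.

Step by step this gives:
  u_1 = (2, 0, 2, -3)
  u_2 = (-43/17, 3, 25/17, -12/17)

Orthogonality check:
  u_2 · u_1 = 0 (should be 0)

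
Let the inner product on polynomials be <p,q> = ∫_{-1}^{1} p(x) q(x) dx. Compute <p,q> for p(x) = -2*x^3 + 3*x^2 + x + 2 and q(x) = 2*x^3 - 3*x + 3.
<p,q> = 632/35

Expand the product: p(x)·q(x) = -4*x^6 + 6*x^5 + 8*x^4 - 11*x^3 + 6*x^2 - 3*x + 6.
∫_{-1}^{1} of each monomial x^k gives [2/(k+1) if k even, 0 if k odd]. Integrating term-by-term (or equivalently evaluating the antiderivative F(x) = -4*x^7/7 + x^6 + 8*x^5/5 - 11*x^4/4 + 2*x^3 - 3*x^2/2 + 6*x at the endpoints):
  F(1) − F(−1) = 809/140 − (-1719/140) = 632/35.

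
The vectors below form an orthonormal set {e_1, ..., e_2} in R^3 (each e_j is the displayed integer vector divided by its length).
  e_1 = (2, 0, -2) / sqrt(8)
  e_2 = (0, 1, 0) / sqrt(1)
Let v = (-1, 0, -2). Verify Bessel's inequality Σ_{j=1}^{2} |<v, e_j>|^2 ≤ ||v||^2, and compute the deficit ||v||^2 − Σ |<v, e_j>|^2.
Σ |<v, e_j>|^2 = 1/2; ||v||^2 = 5; deficit = 9/2

Write each e_j = u_j / sqrt(<u_j, u_j>) where u_j is the displayed integer vector. Then <v, e_j> = <v, u_j> / sqrt(<u_j, u_j>), so |<v, e_j>|^2 = <v, u_j>^2 / <u_j, u_j>.
Coefficients: <v, e_1> = 2/sqrt(8), <v, e_2> = 0/sqrt(1).
Square and sum: Σ |<v, e_j>|^2 = 1/2.
Compute ||v||^2 = v·v = 5.
Deficit = 5 − 1/2 = 9/2 ≥ 0, confirming Bessel's inequality. (The deficit equals ||v − Σ <v,e_j> e_j||^2, the squared distance from v to span{e_j}.)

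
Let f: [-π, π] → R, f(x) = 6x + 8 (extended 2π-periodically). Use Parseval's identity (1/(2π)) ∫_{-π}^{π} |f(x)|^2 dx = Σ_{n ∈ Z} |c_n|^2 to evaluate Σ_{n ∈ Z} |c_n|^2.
Σ |c_n|^2 = 12π^2 + 64

Expand and integrate term by term over [-π, π]:
  ∫ (6x)^2 dx = 36·(2π^3/3); ∫ 2·6·(8)·x dx = 0 (odd integrand); ∫ 8^2 dx = 64·2π.
So (1/(2π)) ∫_{-π}^{π} (6x + 8)^2 dx = 36π^2/3 + 64 = 12π^2 + 64.
Parseval ⇒ Σ |c_n|^2 = 12π^2 + 64.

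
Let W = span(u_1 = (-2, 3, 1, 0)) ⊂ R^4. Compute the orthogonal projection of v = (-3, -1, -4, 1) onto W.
proj_W(v) = (1/7, -3/14, -1/14, 0)

Set up U = [u_1 | ... | u_1] ∈ R^(4×1). The projector onto W = col(U) is P = U (U^T U)^(-1) U^T.
Compute U^T U =
  [14],
and U^T v = (-1).
Solve U^T U · c = U^T v for the coefficients: c = (-1/14). The projection is proj_W(v) = U c.
Check: (v - proj_W(v)) · u_1 = 0  (should be 0).
Result: proj_W(v) = (1/7, -3/14, -1/14, 0).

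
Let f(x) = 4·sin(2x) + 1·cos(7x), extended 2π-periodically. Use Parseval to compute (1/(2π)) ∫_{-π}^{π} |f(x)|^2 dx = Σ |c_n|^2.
Σ |c_n|^2 = 17/2

Expand |f|^2 and use orthogonality of {sin(nx), cos(mx)} on [-π, π]:
  ∫_{-π}^{π} sin(nx)^2 dx = π, ∫ cos(mx)^2 dx = π, and cross terms integrate to 0.
So ∫_{-π}^{π} f(x)^2 dx = 4^2 · π + 1^2 · π = (16 + 1)π.
Divide by 2π: (16 + 1)/2 = 17/2.
By Parseval, this equals Σ |c_n|^2.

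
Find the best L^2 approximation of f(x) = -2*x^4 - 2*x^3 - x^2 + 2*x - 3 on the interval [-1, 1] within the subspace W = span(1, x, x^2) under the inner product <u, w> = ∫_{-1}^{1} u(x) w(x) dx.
g(x) = -19*x^2/7 + 4*x/5 - 99/35

The best approximation g ∈ W is the orthogonal projection of f onto W. Writing g = a_0 + a_1 x + a_2 x^2, the coefficients solve the normal equations G · a = b where
  G_{ij} = <φ_i, φ_j> and b_i = <f, φ_i>, with φ_0 = 1, φ_1 = x, φ_2 = x^2.
G =
  [2, 0, 2/3]
  [0, 2/3, 0]
  [2/3, 0, 2/5],
b = (-112/15, 8/15, -104/35).
Solving gives a_0 = -99/35, a_1 = 4/5, a_2 = -19/7, so
  g(x) = -19*x^2/7 + 4*x/5 - 99/35.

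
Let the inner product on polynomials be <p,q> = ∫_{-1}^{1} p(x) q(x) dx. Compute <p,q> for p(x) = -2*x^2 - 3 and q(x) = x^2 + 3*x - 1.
<p,q> = 68/15

Expand the product: p(x)·q(x) = -2*x^4 - 6*x^3 - x^2 - 9*x + 3.
∫_{-1}^{1} of each monomial x^k gives [2/(k+1) if k even, 0 if k odd]. Integrating term-by-term (or equivalently evaluating the antiderivative F(x) = -2*x^5/5 - 3*x^4/2 - x^3/3 - 9*x^2/2 + 3*x at the endpoints):
  F(1) − F(−1) = -56/15 − (-124/15) = 68/15.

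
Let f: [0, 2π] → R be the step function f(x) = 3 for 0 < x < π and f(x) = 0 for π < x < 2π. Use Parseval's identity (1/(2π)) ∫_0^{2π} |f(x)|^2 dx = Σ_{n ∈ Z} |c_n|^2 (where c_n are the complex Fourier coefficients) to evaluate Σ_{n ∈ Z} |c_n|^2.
Σ |c_n|^2 = 9/2

Parseval equates the L^2 energy of f (normalised by 1/(2π)) with the ℓ^2 sum of its Fourier coefficients: (1/(2π)) ∫_0^{2π} |f|^2 = Σ |c_n|^2.
Compute the left side: (1/(2π)) [∫_0^π 3^2 dx + ∫_π^{2π} 0^2 dx] = (1/(2π)) · (9π + 0π) = (9 + 0)/2 = 9/2.
So Σ_{n ∈ Z} |c_n|^2 = 9/2.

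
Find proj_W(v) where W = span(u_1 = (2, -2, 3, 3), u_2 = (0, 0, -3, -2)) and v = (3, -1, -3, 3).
proj_W(v) = (298/113, -298/113, -147/113, 51/113)

Set up U = [u_1 | ... | u_2] ∈ R^(4×2). The projector onto W = col(U) is P = U (U^T U)^(-1) U^T.
Compute U^T U =
  [26, -15]
  [-15, 13],
and U^T v = (8, 3).
Solve U^T U · c = U^T v for the coefficients: c = (149/113, 198/113). The projection is proj_W(v) = U c.
Check: (v - proj_W(v)) · u_1 = 0  (should be 0).
Check: (v - proj_W(v)) · u_2 = 0  (should be 0).
Result: proj_W(v) = (298/113, -298/113, -147/113, 51/113).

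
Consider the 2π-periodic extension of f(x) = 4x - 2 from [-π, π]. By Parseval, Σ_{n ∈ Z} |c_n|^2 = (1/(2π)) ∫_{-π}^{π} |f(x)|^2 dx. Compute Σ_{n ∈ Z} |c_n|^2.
Σ |c_n|^2 = 16π^2/3 + 4

Expand and integrate term by term over [-π, π]:
  ∫ (4x)^2 dx = 16·(2π^3/3); ∫ 2·4·(-2)·x dx = 0 (odd integrand); ∫ (-2)^2 dx = 4·2π.
So (1/(2π)) ∫_{-π}^{π} (4x - 2)^2 dx = 16π^2/3 + 4 = 16π^2/3 + 4.
Parseval ⇒ Σ |c_n|^2 = 16π^2/3 + 4.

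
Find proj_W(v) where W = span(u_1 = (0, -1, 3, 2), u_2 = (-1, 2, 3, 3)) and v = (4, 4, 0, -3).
proj_W(v) = (-20/51, 95/51, -35/17, -50/51)

Set up U = [u_1 | ... | u_2] ∈ R^(4×2). The projector onto W = col(U) is P = U (U^T U)^(-1) U^T.
Compute U^T U =
  [14, 13]
  [13, 23],
and U^T v = (-10, -5).
Solve U^T U · c = U^T v for the coefficients: c = (-55/51, 20/51). The projection is proj_W(v) = U c.
Check: (v - proj_W(v)) · u_1 = 0  (should be 0).
Check: (v - proj_W(v)) · u_2 = 0  (should be 0).
Result: proj_W(v) = (-20/51, 95/51, -35/17, -50/51).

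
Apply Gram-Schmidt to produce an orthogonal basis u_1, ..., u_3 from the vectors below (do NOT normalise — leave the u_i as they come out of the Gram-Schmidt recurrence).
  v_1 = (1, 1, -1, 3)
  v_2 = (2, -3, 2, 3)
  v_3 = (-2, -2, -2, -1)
Orthogonal basis:
  u_1 = (1, 1, -1, 3)
  u_2 = (3/2, -7/2, 5/2, 3/2)
  u_3 = (-98/69, -271/138, -148/69, 19/46)

Apply the Gram-Schmidt recurrence
  u_1 = v_1
  u_i = v_i − Σ_{j<i} ((v_i · u_j) / (u_j · u_j)) · u_j.

Step by step this gives:
  u_1 = (1, 1, -1, 3)
  u_2 = (3/2, -7/2, 5/2, 3/2)
  u_3 = (-98/69, -271/138, -148/69, 19/46)

Orthogonality check:
  u_2 · u_1 = 0 (should be 0)
  u_3 · u_1 = 0 (should be 0)
  u_3 · u_2 = 0 (should be 0)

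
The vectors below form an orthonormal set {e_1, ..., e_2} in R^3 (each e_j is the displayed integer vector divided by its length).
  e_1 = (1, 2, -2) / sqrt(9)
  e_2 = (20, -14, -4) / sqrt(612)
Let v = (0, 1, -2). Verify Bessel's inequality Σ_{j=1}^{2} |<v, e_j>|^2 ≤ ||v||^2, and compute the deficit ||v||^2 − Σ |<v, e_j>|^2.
Σ |<v, e_j>|^2 = 69/17; ||v||^2 = 5; deficit = 16/17

Write each e_j = u_j / sqrt(<u_j, u_j>) where u_j is the displayed integer vector. Then <v, e_j> = <v, u_j> / sqrt(<u_j, u_j>), so |<v, e_j>|^2 = <v, u_j>^2 / <u_j, u_j>.
Coefficients: <v, e_1> = 6/sqrt(9), <v, e_2> = -6/sqrt(612).
Square and sum: Σ |<v, e_j>|^2 = 69/17.
Compute ||v||^2 = v·v = 5.
Deficit = 5 − 69/17 = 16/17 ≥ 0, confirming Bessel's inequality. (The deficit equals ||v − Σ <v,e_j> e_j||^2, the squared distance from v to span{e_j}.)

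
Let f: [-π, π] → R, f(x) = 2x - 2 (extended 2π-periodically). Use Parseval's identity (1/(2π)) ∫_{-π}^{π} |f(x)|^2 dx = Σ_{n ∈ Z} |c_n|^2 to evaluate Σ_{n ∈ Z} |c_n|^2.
Σ |c_n|^2 = 4π^2/3 + 4

Expand and integrate term by term over [-π, π]:
  ∫ (2x)^2 dx = 4·(2π^3/3); ∫ 2·2·(-2)·x dx = 0 (odd integrand); ∫ (-2)^2 dx = 4·2π.
So (1/(2π)) ∫_{-π}^{π} (2x - 2)^2 dx = 4π^2/3 + 4 = 4π^2/3 + 4.
Parseval ⇒ Σ |c_n|^2 = 4π^2/3 + 4.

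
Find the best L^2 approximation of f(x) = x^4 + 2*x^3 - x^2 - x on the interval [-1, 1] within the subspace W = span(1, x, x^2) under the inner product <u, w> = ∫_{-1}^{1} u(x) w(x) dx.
g(x) = -x^2/7 + x/5 - 3/35

The best approximation g ∈ W is the orthogonal projection of f onto W. Writing g = a_0 + a_1 x + a_2 x^2, the coefficients solve the normal equations G · a = b where
  G_{ij} = <φ_i, φ_j> and b_i = <f, φ_i>, with φ_0 = 1, φ_1 = x, φ_2 = x^2.
G =
  [2, 0, 2/3]
  [0, 2/3, 0]
  [2/3, 0, 2/5],
b = (-4/15, 2/15, -4/35).
Solving gives a_0 = -3/35, a_1 = 1/5, a_2 = -1/7, so
  g(x) = -x^2/7 + x/5 - 3/35.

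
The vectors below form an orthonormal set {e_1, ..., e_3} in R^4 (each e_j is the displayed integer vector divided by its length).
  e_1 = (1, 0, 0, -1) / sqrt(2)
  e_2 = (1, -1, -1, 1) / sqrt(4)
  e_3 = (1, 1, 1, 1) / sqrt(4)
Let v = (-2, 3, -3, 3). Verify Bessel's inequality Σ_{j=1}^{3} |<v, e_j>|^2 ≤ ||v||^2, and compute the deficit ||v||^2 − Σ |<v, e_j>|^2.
Σ |<v, e_j>|^2 = 13; ||v||^2 = 31; deficit = 18

Write each e_j = u_j / sqrt(<u_j, u_j>) where u_j is the displayed integer vector. Then <v, e_j> = <v, u_j> / sqrt(<u_j, u_j>), so |<v, e_j>|^2 = <v, u_j>^2 / <u_j, u_j>.
Coefficients: <v, e_1> = -5/sqrt(2), <v, e_2> = 1/sqrt(4), <v, e_3> = 1/sqrt(4).
Square and sum: Σ |<v, e_j>|^2 = 13.
Compute ||v||^2 = v·v = 31.
Deficit = 31 − 13 = 18 ≥ 0, confirming Bessel's inequality. (The deficit equals ||v − Σ <v,e_j> e_j||^2, the squared distance from v to span{e_j}.)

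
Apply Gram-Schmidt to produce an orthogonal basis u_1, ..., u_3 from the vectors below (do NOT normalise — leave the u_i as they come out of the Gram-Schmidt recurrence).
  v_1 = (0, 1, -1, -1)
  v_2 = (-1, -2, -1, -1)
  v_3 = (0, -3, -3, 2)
Orthogonal basis:
  u_1 = (0, 1, -1, -1)
  u_2 = (-1, -2, -1, -1)
  u_3 = (1, -1/3, -8/3, 7/3)

Apply the Gram-Schmidt recurrence
  u_1 = v_1
  u_i = v_i − Σ_{j<i} ((v_i · u_j) / (u_j · u_j)) · u_j.

Step by step this gives:
  u_1 = (0, 1, -1, -1)
  u_2 = (-1, -2, -1, -1)
  u_3 = (1, -1/3, -8/3, 7/3)

Orthogonality check:
  u_2 · u_1 = 0 (should be 0)
  u_3 · u_1 = 0 (should be 0)
  u_3 · u_2 = 0 (should be 0)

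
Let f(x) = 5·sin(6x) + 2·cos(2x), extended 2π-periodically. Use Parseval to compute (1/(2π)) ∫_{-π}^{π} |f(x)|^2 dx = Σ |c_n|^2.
Σ |c_n|^2 = 29/2

Expand |f|^2 and use orthogonality of {sin(nx), cos(mx)} on [-π, π]:
  ∫_{-π}^{π} sin(nx)^2 dx = π, ∫ cos(mx)^2 dx = π, and cross terms integrate to 0.
So ∫_{-π}^{π} f(x)^2 dx = 5^2 · π + 2^2 · π = (25 + 4)π.
Divide by 2π: (25 + 4)/2 = 29/2.
By Parseval, this equals Σ |c_n|^2.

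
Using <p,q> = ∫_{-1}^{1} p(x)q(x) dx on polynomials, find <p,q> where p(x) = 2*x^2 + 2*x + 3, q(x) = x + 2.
<p,q> = 16

Expand the product: p(x)·q(x) = 2*x^3 + 6*x^2 + 7*x + 6.
∫_{-1}^{1} of each monomial x^k gives [2/(k+1) if k even, 0 if k odd]. Integrating term-by-term (or equivalently evaluating the antiderivative F(x) = x^4/2 + 2*x^3 + 7*x^2/2 + 6*x at the endpoints):
  F(1) − F(−1) = 12 − (-4) = 16.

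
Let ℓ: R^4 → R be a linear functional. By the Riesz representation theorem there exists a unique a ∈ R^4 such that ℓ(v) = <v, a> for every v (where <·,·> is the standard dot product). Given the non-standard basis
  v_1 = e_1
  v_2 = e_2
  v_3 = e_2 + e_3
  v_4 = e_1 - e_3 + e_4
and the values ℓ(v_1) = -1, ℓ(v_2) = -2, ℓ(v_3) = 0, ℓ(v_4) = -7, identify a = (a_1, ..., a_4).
a = (-1, -2, 2, -4)

Write a = (a_1, ..., a_4) in the standard basis. For each basis vector v_i, ℓ(v_i) = <v_i, a> is a linear equation in the a_j's. Collect the n equations into a matrix system V a = ℓ, where row i of V is v_i (expressed in the standard basis). Since V is invertible (lower-triangular with 1s on the diagonal, up to permutation), solve by back-substitution:
  V =
[[1, 0, 0, 0],
 [0, 1, 0, 0],
 [0, 1, 1, 0],
 [1, 0, -1, 1]]
  V a = (-1, -2, 0, -7)
Solving gives a = (-1, -2, 2, -4).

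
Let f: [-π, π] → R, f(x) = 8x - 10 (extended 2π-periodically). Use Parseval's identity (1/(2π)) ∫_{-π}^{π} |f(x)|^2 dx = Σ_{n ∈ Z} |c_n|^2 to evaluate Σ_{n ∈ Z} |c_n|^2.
Σ |c_n|^2 = 64π^2/3 + 100

Expand and integrate term by term over [-π, π]:
  ∫ (8x)^2 dx = 64·(2π^3/3); ∫ 2·8·(-10)·x dx = 0 (odd integrand); ∫ (-10)^2 dx = 100·2π.
So (1/(2π)) ∫_{-π}^{π} (8x - 10)^2 dx = 64π^2/3 + 100 = 64π^2/3 + 100.
Parseval ⇒ Σ |c_n|^2 = 64π^2/3 + 100.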